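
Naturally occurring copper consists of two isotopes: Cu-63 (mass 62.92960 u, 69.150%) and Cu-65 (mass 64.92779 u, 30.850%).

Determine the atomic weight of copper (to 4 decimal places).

63.5460 u

Average mass = Σ (abundance × isotope mass) = 0.69150 × 62.92960 + 0.30850 × 64.92779
= 43.515818 + 20.030223 = 63.546041 u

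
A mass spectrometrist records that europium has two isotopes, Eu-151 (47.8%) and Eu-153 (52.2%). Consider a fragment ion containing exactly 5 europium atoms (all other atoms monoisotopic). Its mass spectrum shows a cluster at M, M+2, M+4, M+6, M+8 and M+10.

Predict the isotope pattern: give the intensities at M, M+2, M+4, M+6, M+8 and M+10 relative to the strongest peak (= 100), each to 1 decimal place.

Expanding (0.478 + 0.522)^5:
P(M) = 0.478^5 = 0.024954
P(M+2) = 5 × 0.478^4 × 0.522^1 = 0.136255
P(M+4) = 10 × 0.478^3 × 0.522^2 = 0.297594
P(M+6) = 10 × 0.478^2 × 0.522^3 = 0.324988
P(M+8) = 5 × 0.478^1 × 0.522^4 = 0.177452
P(M+10) = 0.522^5 = 0.038757
The M+6 peak is largest (0.324988); scaling to 100 gives 7.7 : 41.9 : 91.6 : 100.0 : 54.6 : 11.9.

7.7 : 41.9 : 91.6 : 100.0 : 54.6 : 11.9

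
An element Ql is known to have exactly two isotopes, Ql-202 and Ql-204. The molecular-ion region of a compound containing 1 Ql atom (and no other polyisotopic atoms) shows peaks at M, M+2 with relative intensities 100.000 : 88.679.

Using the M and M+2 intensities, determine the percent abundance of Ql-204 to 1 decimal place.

47.0%

Let p = fractional abundance of Ql-202. I(M+2)/I(M) = [C(1,1)·p^0·(1−p)] / p^1 = 1·(1−p)/p = 88.679/100.000 = 0.8868
(1−p)/p = 0.8868/1 = 0.8868  ⇒  p = 1/(1 + 0.8868) = 0.5300
Ql-202: 53.0%, Ql-204: 47.0%.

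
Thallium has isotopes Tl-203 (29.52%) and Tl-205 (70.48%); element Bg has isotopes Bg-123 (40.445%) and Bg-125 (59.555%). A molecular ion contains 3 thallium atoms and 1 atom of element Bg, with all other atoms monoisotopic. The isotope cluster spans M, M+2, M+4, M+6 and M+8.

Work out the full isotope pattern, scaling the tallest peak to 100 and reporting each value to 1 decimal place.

Thallium pattern (n=3): 0.02572463 : 0.18425524 : 0.43991564 : 0.35010449
Element Bg pattern (n=1): 0.40445 : 0.59555
Convolve the two distributions (both contribute in 2-u steps):
  M: 0.02572463×0.40445 = 0.010404
  M+2: 0.02572463×0.59555 + 0.18425524×0.40445 = 0.089842
  M+4: 0.18425524×0.59555 + 0.43991564×0.40445 = 0.287657
  M+6: 0.43991564×0.59555 + 0.35010449×0.40445 = 0.403592
  M+8: 0.35010449×0.59555 = 0.208505
Scale to base peak (0.403592) = 100: 2.6 : 22.3 : 71.3 : 100.0 : 51.7

2.6 : 22.3 : 71.3 : 100.0 : 51.7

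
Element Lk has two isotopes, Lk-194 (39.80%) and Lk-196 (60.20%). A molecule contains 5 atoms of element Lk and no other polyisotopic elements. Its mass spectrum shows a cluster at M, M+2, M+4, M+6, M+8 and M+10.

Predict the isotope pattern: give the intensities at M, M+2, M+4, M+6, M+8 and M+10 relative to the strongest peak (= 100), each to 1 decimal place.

Expanding (0.3980 + 0.6020)^5:
P(M) = 0.3980^5 = 0.009987
P(M+2) = 5 × 0.3980^4 × 0.6020^1 = 0.075526
P(M+4) = 10 × 0.3980^3 × 0.6020^2 = 0.228477
P(M+6) = 10 × 0.3980^2 × 0.6020^3 = 0.345586
P(M+8) = 5 × 0.3980^1 × 0.6020^4 = 0.261360
P(M+10) = 0.6020^5 = 0.079065
The M+6 peak is largest (0.345586); scaling to 100 gives 2.9 : 21.9 : 66.1 : 100.0 : 75.6 : 22.9.

2.9 : 21.9 : 66.1 : 100.0 : 75.6 : 22.9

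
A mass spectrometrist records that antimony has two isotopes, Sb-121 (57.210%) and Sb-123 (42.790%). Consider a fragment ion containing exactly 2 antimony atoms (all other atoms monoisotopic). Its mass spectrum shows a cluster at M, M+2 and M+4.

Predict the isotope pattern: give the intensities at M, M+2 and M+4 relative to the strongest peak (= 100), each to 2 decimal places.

Expanding (0.57210 + 0.42790)^2:
P(M) = 0.57210^2 = 0.327298
P(M+2) = 2 × 0.57210^1 × 0.42790^1 = 0.489603
P(M+4) = 0.42790^2 = 0.183098
The M+2 peak is largest (0.489603); scaling to 100 gives 66.85 : 100.00 : 37.40.

66.85 : 100.00 : 37.40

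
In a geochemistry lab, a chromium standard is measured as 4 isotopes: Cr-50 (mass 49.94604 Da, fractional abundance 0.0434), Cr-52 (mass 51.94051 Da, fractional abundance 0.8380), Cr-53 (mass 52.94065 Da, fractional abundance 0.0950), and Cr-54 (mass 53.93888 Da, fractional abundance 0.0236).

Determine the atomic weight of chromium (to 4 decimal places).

51.9961 Da

The abundance-weighted mean is 0.0434 × 49.94604 + 0.8380 × 51.94051 + 0.0950 × 52.94065 + 0.0236 × 53.93888
= 2.167658 + 43.526147 + 5.029362 + 1.272958 = 51.996125 Da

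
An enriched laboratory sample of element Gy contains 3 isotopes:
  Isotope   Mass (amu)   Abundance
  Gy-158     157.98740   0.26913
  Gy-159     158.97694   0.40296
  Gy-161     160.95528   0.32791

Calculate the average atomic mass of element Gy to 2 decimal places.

Average mass = Σ (abundance × isotope mass) = 0.26913 × 157.98740 + 0.40296 × 158.97694 + 0.32791 × 160.95528
= 42.519149 + 64.061348 + 52.778846 = 159.359343 amu

159.36 amu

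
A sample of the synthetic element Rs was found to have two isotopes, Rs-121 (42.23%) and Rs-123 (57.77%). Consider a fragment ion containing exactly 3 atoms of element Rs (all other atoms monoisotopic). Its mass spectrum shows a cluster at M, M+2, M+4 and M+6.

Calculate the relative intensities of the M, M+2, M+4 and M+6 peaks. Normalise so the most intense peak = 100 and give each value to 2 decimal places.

17.81 : 73.10 : 100.00 : 45.60

Expanding (0.4223 + 0.5777)^3:
P(M) = 0.4223^3 = 0.075312
P(M+2) = 3 × 0.4223^2 × 0.5777^1 = 0.309076
P(M+4) = 3 × 0.4223^1 × 0.5777^2 = 0.422812
P(M+6) = 0.5777^3 = 0.192800
The M+4 peak is largest (0.422812); scaling to 100 gives 17.81 : 73.10 : 100.00 : 45.60.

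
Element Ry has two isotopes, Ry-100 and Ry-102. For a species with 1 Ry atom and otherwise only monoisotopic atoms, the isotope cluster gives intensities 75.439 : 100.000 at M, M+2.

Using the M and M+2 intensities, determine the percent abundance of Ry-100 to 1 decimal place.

43.0%

If p is the fraction of Ry that is Ry-100, then I(M+2)/I(M) = [C(1,1)·p^0·(1−p)] / p^1 = 1·(1−p)/p = 100.000/75.439 = 1.3256
(1−p)/p = 1.3256/1 = 1.3256  ⇒  p = 1/(1 + 1.3256) = 0.4300
Ry-100: 43.0%, Ry-102: 57.0%.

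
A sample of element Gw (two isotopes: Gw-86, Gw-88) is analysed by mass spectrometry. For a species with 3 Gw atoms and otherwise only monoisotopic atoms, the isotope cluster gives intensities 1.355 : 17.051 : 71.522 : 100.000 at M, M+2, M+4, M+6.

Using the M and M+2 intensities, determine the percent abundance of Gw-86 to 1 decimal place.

Write p for the Gw-86 fraction. I(M+2)/I(M) = [C(3,1)·p^2·(1−p)] / p^3 = 3·(1−p)/p = 17.051/1.355 = 12.5838
(1−p)/p = 12.5838/3 = 4.1946  ⇒  p = 1/(1 + 4.1946) = 0.1925
Gw-86: 19.3%, Gw-88: 80.7%.

19.3%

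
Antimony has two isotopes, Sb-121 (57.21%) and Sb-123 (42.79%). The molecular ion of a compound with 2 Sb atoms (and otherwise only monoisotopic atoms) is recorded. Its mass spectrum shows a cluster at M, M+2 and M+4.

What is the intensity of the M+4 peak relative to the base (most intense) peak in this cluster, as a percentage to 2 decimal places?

37.40%

(0.5721 + 0.4279)^2 gives M 0.3273, M+2 0.4896, M+4 0.1831; the largest is M+2.
P(M+2) = C(2,1) × 0.5721^1 × 0.4279^1 = 2 × 0.5721 × 0.4279 = 0.489603 (base)
P(M+4) = C(2,2) × 0.5721^0 × 0.4279^2 = 1 × 1.0000 × 0.18309841 = 0.183098
Relative intensity = 0.183098 / 0.489603 × 100 = 37.40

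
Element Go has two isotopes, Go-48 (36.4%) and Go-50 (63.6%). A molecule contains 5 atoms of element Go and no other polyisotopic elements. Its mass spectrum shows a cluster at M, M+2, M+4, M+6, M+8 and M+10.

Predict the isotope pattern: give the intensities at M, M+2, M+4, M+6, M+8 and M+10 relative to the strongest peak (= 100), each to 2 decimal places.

The 5 Go atoms are independent, so intensities follow the terms of (0.364 + 0.636)^5.
P(M) = 0.364^5 = 0.006390
P(M+2) = 5 × 0.364^4 × 0.636^1 = 0.055826
P(M+4) = 10 × 0.364^3 × 0.636^2 = 0.195083
P(M+6) = 10 × 0.364^2 × 0.636^3 = 0.340858
P(M+8) = 5 × 0.364^1 × 0.636^4 = 0.297783
P(M+10) = 0.636^5 = 0.104060
The M+6 peak is largest (0.340858); scaling to 100 gives 1.87 : 16.38 : 57.23 : 100.00 : 87.36 : 30.53.

1.87 : 16.38 : 57.23 : 100.00 : 87.36 : 30.53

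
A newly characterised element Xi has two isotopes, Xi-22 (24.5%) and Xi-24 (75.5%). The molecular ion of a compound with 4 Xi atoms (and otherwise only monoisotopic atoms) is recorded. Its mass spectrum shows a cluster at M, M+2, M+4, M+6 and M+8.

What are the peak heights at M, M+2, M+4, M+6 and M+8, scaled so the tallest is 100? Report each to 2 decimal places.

Expanding (0.245 + 0.755)^4:
P(M) = 0.245^4 = 0.003603
P(M+2) = 4 × 0.245^3 × 0.755^1 = 0.044412
P(M+4) = 6 × 0.245^2 × 0.755^2 = 0.205295
P(M+6) = 4 × 0.245^1 × 0.755^3 = 0.421761
P(M+8) = 0.755^4 = 0.324929
The M+6 peak is largest (0.421761); scaling to 100 gives 0.85 : 10.53 : 48.68 : 100.00 : 77.04.

0.85 : 10.53 : 48.68 : 100.00 : 77.04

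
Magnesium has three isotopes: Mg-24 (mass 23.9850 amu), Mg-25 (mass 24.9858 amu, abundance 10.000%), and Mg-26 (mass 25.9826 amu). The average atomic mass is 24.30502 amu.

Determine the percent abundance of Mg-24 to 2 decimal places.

Let x and y be the fractions of Mg-24 and Mg-26. Then x + y = 1 − 0.10000 = 0.90000 and 23.9850x + 25.9826y = 24.30502 − 0.10000×24.9858 = 21.80644.
Substituting: 23.9850x + 25.9826(0.90000 − x) = 21.80644
(23.9850 − 25.9826)x = -1.5779  ⇒  x = 0.78990, y = 0.11010
Mg-24: 78.99%, Mg-26: 11.01%.

78.99%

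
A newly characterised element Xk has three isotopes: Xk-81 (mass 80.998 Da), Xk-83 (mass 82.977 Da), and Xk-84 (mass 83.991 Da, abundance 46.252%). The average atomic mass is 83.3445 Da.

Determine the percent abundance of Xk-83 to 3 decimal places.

The remaining 53.748% is split between Xk-81 (fraction x) and Xk-83 (fraction 0.53748 − x).
Substituting: 80.998x + 82.977(0.53748 − x) = 44.49698268
(80.998 − 82.977)x = -0.10149528  ⇒  x = 0.05129, y = 0.48619
Xk-81: 5.129%, Xk-83: 48.619%.

48.619%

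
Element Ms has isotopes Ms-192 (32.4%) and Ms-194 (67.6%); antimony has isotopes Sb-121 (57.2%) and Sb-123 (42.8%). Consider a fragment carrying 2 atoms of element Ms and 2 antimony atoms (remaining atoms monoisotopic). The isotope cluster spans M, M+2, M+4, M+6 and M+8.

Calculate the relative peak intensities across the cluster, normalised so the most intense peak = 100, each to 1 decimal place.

Element Ms pattern (n=2): 0.104976 : 0.438048 : 0.456976
Antimony pattern (n=2): 0.327184 : 0.489632 : 0.183184
Convolve the two distributions (both contribute in 2-u steps):
  M: 0.104976×0.327184 = 0.034346
  M+2: 0.104976×0.489632 + 0.438048×0.327184 = 0.194722
  M+4: 0.104976×0.183184 + 0.438048×0.489632 + 0.456976×0.327184 = 0.383227
  M+6: 0.438048×0.183184 + 0.456976×0.489632 = 0.303993
  M+8: 0.456976×0.183184 = 0.083711
Scale to base peak (0.383227) = 100: 9.0 : 50.8 : 100.0 : 79.3 : 21.8

9.0 : 50.8 : 100.0 : 79.3 : 21.8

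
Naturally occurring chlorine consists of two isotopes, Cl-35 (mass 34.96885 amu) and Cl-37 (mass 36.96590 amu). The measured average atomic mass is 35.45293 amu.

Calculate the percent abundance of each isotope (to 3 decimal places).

Writing the weighted mean with unknown fraction x of Cl-35:
34.96885·x + 36.96590·(1 − x) = 35.45293
(34.96885 − 36.96590)·x = 35.45293 − 36.96590
x = -1.51297 / -1.99705 = 0.75760 → 75.760% Cl-35, 24.240% Cl-37.

Cl-35: 75.760%, Cl-37: 24.240%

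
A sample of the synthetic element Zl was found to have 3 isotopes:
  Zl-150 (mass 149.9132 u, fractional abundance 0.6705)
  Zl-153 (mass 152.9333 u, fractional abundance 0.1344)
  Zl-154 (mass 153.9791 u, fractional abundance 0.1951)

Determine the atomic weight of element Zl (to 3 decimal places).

151.112 u

Average mass = Σ (abundance × isotope mass) = 0.6705 × 149.9132 + 0.1344 × 152.9333 + 0.1951 × 153.9791
= 100.51680 + 20.55424 + 30.04132 = 151.11236 u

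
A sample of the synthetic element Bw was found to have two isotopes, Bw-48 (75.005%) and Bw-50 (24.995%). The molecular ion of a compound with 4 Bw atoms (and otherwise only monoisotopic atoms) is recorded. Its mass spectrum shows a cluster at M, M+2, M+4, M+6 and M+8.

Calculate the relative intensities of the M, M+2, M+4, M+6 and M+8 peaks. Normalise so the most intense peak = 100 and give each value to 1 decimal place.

The 4 Bw atoms are independent, so intensities follow the terms of (0.75005 + 0.24995)^4.
P(M) = 0.75005^4 = 0.316491
P(M+2) = 4 × 0.75005^3 × 0.24995^1 = 0.421875
P(M+4) = 6 × 0.75005^2 × 0.24995^2 = 0.210881
P(M+6) = 4 × 0.75005^1 × 0.24995^3 = 0.046850
P(M+8) = 0.24995^4 = 0.003903
The M+2 peak is largest (0.421875); scaling to 100 gives 75.0 : 100.0 : 50.0 : 11.1 : 0.9.

75.0 : 100.0 : 50.0 : 11.1 : 0.9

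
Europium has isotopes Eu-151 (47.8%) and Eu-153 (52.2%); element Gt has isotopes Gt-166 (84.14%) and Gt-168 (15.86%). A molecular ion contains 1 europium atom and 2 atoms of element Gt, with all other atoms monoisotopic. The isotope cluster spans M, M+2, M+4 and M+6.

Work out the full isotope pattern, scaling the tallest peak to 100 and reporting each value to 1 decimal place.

68.1 : 100.0 : 30.4 : 2.6

Europium pattern (n=1): 0.4780 : 0.5220
Element Gt pattern (n=2): 0.70795396 : 0.26689208 : 0.02515396
Convolve the two distributions (both contribute in 2-u steps):
  M: 0.4780×0.70795396 = 0.338402
  M+2: 0.4780×0.26689208 + 0.5220×0.70795396 = 0.497126
  M+4: 0.4780×0.02515396 + 0.5220×0.26689208 = 0.151341
  M+6: 0.5220×0.02515396 = 0.013130
Scale to base peak (0.497126) = 100: 68.1 : 100.0 : 30.4 : 2.6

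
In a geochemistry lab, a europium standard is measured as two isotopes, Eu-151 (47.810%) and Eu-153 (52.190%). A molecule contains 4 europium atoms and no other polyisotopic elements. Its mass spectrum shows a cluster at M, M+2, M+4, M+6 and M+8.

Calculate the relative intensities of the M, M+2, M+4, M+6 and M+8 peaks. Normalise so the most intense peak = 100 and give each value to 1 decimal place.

14.0 : 61.1 : 100.0 : 72.8 : 19.9

Expanding (0.47810 + 0.52190)^4:
P(M) = 0.47810^4 = 0.052249
P(M+2) = 4 × 0.47810^3 × 0.52190^1 = 0.228141
P(M+4) = 6 × 0.47810^2 × 0.52190^2 = 0.373563
P(M+6) = 4 × 0.47810^1 × 0.52190^3 = 0.271857
P(M+8) = 0.52190^4 = 0.074191
The M+4 peak is largest (0.373563); scaling to 100 gives 14.0 : 61.1 : 100.0 : 72.8 : 19.9.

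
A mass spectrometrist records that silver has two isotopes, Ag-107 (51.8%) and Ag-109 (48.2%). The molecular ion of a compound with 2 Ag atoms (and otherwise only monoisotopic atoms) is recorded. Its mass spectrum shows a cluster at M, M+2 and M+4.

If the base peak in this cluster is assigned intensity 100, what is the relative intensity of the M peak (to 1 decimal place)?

Binomial terms of (0.518 + 0.482)^2: M 0.2683, M+2 0.4994, M+4 0.2323 → M+2 is the base peak.
P(M+2) = C(2,1) × 0.518^1 × 0.482^1 = 2 × 0.5180 × 0.4820 = 0.499352 (base)
P(M) = C(2,0) × 0.518^2 × 0.482^0 = 1 × 0.268324 × 1.0000 = 0.268324
Relative intensity = 0.268324 / 0.499352 × 100 = 53.7

53.7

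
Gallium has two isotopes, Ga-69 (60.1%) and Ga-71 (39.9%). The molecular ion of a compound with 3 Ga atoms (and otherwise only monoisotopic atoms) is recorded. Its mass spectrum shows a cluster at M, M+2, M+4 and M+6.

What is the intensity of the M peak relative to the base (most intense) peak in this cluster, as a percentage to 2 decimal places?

(0.601 + 0.399)^3 gives M 0.2171, M+2 0.4324, M+4 0.2870, M+6 0.0635; the largest is M+2.
P(M+2) = C(3,1) × 0.601^2 × 0.399^1 = 3 × 0.361201 × 0.3990 = 0.432358 (base)
P(M) = C(3,0) × 0.601^3 × 0.399^0 = 1 × 0.2170818 × 1.0000 = 0.217082
Relative intensity = 0.217082 / 0.432358 × 100 = 50.21

50.21%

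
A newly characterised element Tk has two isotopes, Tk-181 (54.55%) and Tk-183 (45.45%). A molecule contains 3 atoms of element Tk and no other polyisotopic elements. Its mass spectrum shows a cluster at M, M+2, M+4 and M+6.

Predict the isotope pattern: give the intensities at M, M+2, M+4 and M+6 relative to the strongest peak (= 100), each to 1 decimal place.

40.0 : 100.0 : 83.3 : 23.1

The 3 Tk atoms are independent, so intensities follow the terms of (0.5455 + 0.4545)^3.
P(M) = 0.5455^3 = 0.162325
P(M+2) = 3 × 0.5455^2 × 0.4545^1 = 0.405737
P(M+4) = 3 × 0.5455^1 × 0.4545^2 = 0.338052
P(M+6) = 0.4545^3 = 0.093886
The M+2 peak is largest (0.405737); scaling to 100 gives 40.0 : 100.0 : 83.3 : 23.1.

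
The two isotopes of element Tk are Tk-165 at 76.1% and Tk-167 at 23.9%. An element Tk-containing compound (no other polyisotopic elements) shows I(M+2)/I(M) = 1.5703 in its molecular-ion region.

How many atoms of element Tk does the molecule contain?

For n independent Tk atoms, I(M+2)/I(M) = n · (abundance Tk-167) / (abundance Tk-165) = n · 0.239/0.761.
n = 1.5703 × 0.761/0.239 = 5.00 ≈ 5

5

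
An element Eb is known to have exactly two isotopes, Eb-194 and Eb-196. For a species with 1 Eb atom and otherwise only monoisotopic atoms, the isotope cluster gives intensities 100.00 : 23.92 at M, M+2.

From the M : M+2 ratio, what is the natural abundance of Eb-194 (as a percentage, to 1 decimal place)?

80.7%

Write p for the Eb-194 fraction. I(M+2)/I(M) = [C(1,1)·p^0·(1−p)] / p^1 = 1·(1−p)/p = 23.92/100.00 = 0.2392
(1−p)/p = 0.2392/1 = 0.2392  ⇒  p = 1/(1 + 0.2392) = 0.8070
Eb-194: 80.7%, Eb-196: 19.3%.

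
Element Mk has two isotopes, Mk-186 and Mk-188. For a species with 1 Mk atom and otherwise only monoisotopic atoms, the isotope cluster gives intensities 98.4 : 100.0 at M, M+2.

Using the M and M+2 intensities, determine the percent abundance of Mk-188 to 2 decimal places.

50.40%

Let p = fractional abundance of Mk-186. I(M+2)/I(M) = [C(1,1)·p^0·(1−p)] / p^1 = 1·(1−p)/p = 100.0/98.4 = 1.0163
(1−p)/p = 1.0163/1 = 1.0163  ⇒  p = 1/(1 + 1.0163) = 0.4960
Mk-186: 49.60%, Mk-188: 50.40%.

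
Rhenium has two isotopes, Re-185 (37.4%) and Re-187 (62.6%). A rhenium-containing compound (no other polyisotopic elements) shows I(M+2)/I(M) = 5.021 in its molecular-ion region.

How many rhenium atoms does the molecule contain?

3

With n Re atoms, P(M+2)/P(M) = C(n,1)·p^(n−1)q / p^n = n·q/p = n · 0.626/0.374.
n = 5.021 × 0.374/0.626 = 3.00 ≈ 3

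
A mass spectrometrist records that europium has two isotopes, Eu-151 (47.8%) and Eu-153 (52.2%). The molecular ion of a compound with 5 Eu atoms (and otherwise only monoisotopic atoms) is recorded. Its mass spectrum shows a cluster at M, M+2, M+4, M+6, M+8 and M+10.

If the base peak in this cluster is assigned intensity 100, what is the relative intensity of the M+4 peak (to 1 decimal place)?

Binomial terms of (0.478 + 0.522)^5: M 0.0250, M+2 0.1363, M+4 0.2976, M+6 0.3250, M+8 0.1775, M+10 0.0388 → M+6 is the base peak.
P(M+6) = C(5,3) × 0.478^2 × 0.522^3 = 10 × 0.228484 × 0.14223665 = 0.324988 (base)
P(M+4) = C(5,2) × 0.478^3 × 0.522^2 = 10 × 0.10921535 × 0.272484 = 0.297594
Relative intensity = 0.297594 / 0.324988 × 100 = 91.6

91.6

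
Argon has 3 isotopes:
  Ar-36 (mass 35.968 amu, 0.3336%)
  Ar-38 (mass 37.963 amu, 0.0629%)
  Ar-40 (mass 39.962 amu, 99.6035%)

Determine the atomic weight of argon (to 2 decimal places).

39.95 amu

Ar = Σ fᵢ·mᵢ = 0.003336 × 35.968 + 0.000629 × 37.963 + 0.996035 × 39.962
= 0.1200 + 0.0239 + 39.8036 = 39.9475 amu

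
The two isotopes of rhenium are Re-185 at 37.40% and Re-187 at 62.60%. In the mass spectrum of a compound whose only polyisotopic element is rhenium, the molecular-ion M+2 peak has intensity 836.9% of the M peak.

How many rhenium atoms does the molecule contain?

With n Re atoms, P(M+2)/P(M) = C(n,1)·p^(n−1)q / p^n = n·q/p = n · 0.6260/0.3740.
n = 8.369 × 0.3740/0.6260 = 5.00 ≈ 5

5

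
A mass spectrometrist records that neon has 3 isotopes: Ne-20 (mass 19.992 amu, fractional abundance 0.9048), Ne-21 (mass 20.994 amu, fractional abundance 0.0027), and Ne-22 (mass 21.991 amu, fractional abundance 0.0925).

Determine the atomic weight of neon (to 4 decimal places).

Ar = Σ fᵢ·mᵢ = 0.9048 × 19.992 + 0.0027 × 20.994 + 0.0925 × 21.991
= 18.08876 + 0.05668 + 2.03417 = 20.17961 amu

20.1796 amu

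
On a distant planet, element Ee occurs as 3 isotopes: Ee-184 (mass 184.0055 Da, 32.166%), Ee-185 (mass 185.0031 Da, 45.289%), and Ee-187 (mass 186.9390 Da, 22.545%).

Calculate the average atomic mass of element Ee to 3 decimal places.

185.119 Da

Ar = Σ fᵢ·mᵢ = 0.32166 × 184.0055 + 0.45289 × 185.0031 + 0.22545 × 186.9390
= 59.18721 + 83.78605 + 42.14540 = 185.11866 Da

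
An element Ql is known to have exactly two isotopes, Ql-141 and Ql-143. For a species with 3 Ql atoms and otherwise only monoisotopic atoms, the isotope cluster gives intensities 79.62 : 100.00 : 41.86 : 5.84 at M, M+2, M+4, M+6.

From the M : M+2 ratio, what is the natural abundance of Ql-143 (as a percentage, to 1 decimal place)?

29.5%

Write p for the Ql-141 fraction. I(M+2)/I(M) = [C(3,1)·p^2·(1−p)] / p^3 = 3·(1−p)/p = 100.00/79.62 = 1.2560
(1−p)/p = 1.2560/3 = 0.4187  ⇒  p = 1/(1 + 0.4187) = 0.7049
Ql-141: 70.5%, Ql-143: 29.5%.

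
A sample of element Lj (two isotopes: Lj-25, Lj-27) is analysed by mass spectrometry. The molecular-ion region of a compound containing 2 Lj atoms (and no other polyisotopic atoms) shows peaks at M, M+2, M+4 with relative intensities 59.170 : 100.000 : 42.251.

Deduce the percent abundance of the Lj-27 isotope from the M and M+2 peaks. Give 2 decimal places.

Let p = fractional abundance of Lj-25. I(M+2)/I(M) = [C(2,1)·p^1·(1−p)] / p^2 = 2·(1−p)/p = 100.000/59.170 = 1.6900
(1−p)/p = 1.6900/2 = 0.8450  ⇒  p = 1/(1 + 0.8450) = 0.5420
Lj-25: 54.20%, Lj-27: 45.80%.

45.80%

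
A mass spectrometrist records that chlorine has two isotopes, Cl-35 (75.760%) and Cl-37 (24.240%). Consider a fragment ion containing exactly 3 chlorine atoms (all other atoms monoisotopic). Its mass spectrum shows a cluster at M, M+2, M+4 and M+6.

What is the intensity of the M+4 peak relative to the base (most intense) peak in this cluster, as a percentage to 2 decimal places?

(0.75760 + 0.24240)^3 gives M 0.4348, M+2 0.4174, M+4 0.1335, M+6 0.0142; the largest is M.
P(M) = C(3,0) × 0.75760^3 × 0.24240^0 = 1 × 0.4348304 × 1.0000 = 0.434830 (base)
P(M+4) = C(3,2) × 0.75760^1 × 0.24240^2 = 3 × 0.7576 × 0.05875776 = 0.133545
Relative intensity = 0.133545 / 0.434830 × 100 = 30.71

30.71%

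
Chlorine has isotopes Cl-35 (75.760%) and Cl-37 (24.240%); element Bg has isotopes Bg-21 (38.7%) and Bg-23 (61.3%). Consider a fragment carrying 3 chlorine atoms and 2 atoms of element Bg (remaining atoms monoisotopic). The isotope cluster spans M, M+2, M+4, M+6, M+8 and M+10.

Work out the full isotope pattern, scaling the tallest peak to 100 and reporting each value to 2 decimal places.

17.07 : 70.48 : 100.00 : 58.29 : 14.93 : 1.40

Chlorine pattern (n=3): 0.4348304 : 0.41738208 : 0.13354464 : 0.01424288
Element Bg pattern (n=2): 0.149769 : 0.474462 : 0.375769
Convolve the two distributions (both contribute in 2-u steps):
  M: 0.4348304×0.149769 = 0.065124
  M+2: 0.4348304×0.474462 + 0.41738208×0.149769 = 0.268821
  M+4: 0.4348304×0.375769 + 0.41738208×0.474462 + 0.13354464×0.149769 = 0.381429
  M+6: 0.41738208×0.375769 + 0.13354464×0.474462 + 0.01424288×0.149769 = 0.222334
  M+8: 0.13354464×0.375769 + 0.01424288×0.474462 = 0.056940
  M+10: 0.01424288×0.375769 = 0.005352
Scale to base peak (0.381429) = 100: 17.07 : 70.48 : 100.00 : 58.29 : 14.93 : 1.40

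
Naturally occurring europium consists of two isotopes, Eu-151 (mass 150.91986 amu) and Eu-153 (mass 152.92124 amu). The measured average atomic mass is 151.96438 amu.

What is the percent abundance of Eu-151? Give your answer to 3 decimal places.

Let x be the fractional abundance of Eu-151; then Eu-153 has abundance 1 − x.
150.91986·x + 152.92124·(1 − x) = 151.96438
(150.91986 − 152.92124)·x = 151.96438 − 152.92124
x = -0.95686 / -2.00138 = 0.47810 → 47.810% Eu-151, 52.190% Eu-153.

47.810%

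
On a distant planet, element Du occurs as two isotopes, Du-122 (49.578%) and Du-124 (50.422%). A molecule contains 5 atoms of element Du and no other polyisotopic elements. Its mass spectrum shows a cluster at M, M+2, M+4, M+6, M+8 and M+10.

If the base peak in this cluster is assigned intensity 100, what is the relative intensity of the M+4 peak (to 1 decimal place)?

98.3

Term probabilities: M 0.0300, M+2 0.1523, M+4 0.3098, M+6 0.3151, M+8 0.1602, M+10 0.0326. Base peak = M+6.
P(M+6) = C(5,3) × 0.49578^2 × 0.50422^3 = 10 × 0.24579781 × 0.12819179 = 0.315093 (base)
P(M+4) = C(5,2) × 0.49578^3 × 0.50422^2 = 10 × 0.12186164 × 0.25423781 = 0.309818
Relative intensity = 0.309818 / 0.315093 × 100 = 98.3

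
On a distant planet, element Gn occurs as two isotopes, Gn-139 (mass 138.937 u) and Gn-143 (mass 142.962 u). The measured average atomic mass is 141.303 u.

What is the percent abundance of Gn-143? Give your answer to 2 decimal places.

With x = fraction of Gn-139 (so Gn-143 is 1 − x):
138.937·x + 142.962·(1 − x) = 141.303
(138.937 − 142.962)·x = 141.303 − 142.962
x = -1.659 / -4.025 = 0.41217 → 41.22% Gn-139, 58.78% Gn-143.

58.78%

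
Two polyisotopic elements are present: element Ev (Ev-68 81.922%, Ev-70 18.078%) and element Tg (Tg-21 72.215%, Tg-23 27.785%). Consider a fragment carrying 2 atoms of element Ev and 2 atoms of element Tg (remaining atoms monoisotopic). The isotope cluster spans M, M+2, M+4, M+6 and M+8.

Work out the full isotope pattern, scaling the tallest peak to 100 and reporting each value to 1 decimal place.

Element Ev pattern (n=2): 0.67112141 : 0.29619718 : 0.03268141
Element Tg pattern (n=2): 0.52150062 : 0.40129875 : 0.07720062
Convolve the two distributions (both contribute in 2-u steps):
  M: 0.67112141×0.52150062 = 0.349990
  M+2: 0.67112141×0.40129875 + 0.29619718×0.52150062 = 0.423787
  M+4: 0.67112141×0.07720062 + 0.29619718×0.40129875 + 0.03268141×0.52150062 = 0.187718
  M+6: 0.29619718×0.07720062 + 0.03268141×0.40129875 = 0.035982
  M+8: 0.03268141×0.07720062 = 0.002523
Scale to base peak (0.423787) = 100: 82.6 : 100.0 : 44.3 : 8.5 : 0.6

82.6 : 100.0 : 44.3 : 8.5 : 0.6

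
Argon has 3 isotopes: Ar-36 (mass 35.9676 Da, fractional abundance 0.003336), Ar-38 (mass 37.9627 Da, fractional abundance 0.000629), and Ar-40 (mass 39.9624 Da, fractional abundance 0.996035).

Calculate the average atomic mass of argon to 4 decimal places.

Average mass = Σ (abundance × isotope mass) = 0.003336 × 35.9676 + 0.000629 × 37.9627 + 0.996035 × 39.9624
= 0.11999 + 0.02388 + 39.80395 = 39.94782 Da

39.9478 Da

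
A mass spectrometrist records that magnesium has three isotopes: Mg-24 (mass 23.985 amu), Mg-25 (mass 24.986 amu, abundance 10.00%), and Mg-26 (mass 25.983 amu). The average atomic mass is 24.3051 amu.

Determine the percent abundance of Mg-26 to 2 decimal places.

11.01%

Let x and y be the fractions of Mg-24 and Mg-26. Then x + y = 1 − 0.1000 = 0.9000 and 23.985x + 25.983y = 24.3051 − 0.1000×24.986 = 21.8065.
Substituting: 23.985x + 25.983(0.9000 − x) = 21.8065
(23.985 − 25.983)x = -1.5782  ⇒  x = 0.78989, y = 0.11011
Mg-24: 78.99%, Mg-26: 11.01%.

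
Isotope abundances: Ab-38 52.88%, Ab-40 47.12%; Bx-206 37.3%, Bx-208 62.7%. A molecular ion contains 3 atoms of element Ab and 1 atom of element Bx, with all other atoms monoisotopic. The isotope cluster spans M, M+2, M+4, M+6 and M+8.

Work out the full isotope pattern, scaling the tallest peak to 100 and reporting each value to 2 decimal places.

14.54 : 63.33 : 100.00 : 68.53 : 17.30

Element Ab pattern (n=3): 0.14786805 : 0.39528418 : 0.3522275 : 0.10462027
Element Bx pattern (n=1): 0.3730 : 0.6270
Convolve the two distributions (both contribute in 2-u steps):
  M: 0.14786805×0.3730 = 0.055155
  M+2: 0.14786805×0.6270 + 0.39528418×0.3730 = 0.240154
  M+4: 0.39528418×0.6270 + 0.3522275×0.3730 = 0.379224
  M+6: 0.3522275×0.6270 + 0.10462027×0.3730 = 0.259870
  M+8: 0.10462027×0.6270 = 0.065597
Scale to base peak (0.379224) = 100: 14.54 : 63.33 : 100.00 : 68.53 : 17.30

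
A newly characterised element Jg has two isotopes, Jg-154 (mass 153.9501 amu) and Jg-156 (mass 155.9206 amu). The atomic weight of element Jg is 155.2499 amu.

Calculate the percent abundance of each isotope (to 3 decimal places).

Jg-154: 34.037%, Jg-156: 65.963%

Writing the weighted mean with unknown fraction x of Jg-154:
153.9501·x + 155.9206·(1 − x) = 155.2499
(153.9501 − 155.9206)·x = 155.2499 − 155.9206
x = -0.6707 / -1.9705 = 0.34037 → 34.037% Jg-154, 65.963% Jg-156.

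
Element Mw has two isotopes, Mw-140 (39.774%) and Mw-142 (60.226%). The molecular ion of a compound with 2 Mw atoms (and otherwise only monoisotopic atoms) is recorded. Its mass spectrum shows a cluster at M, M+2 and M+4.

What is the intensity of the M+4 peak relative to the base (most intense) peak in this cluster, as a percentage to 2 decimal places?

75.71%

Term probabilities: M 0.1582, M+2 0.4791, M+4 0.3627. Base peak = M+2.
P(M+2) = C(2,1) × 0.39774^1 × 0.60226^1 = 2 × 0.39774 × 0.60226 = 0.479086 (base)
P(M+4) = C(2,2) × 0.39774^0 × 0.60226^2 = 1 × 1.0000 × 0.36271711 = 0.362717
Relative intensity = 0.362717 / 0.479086 × 100 = 75.71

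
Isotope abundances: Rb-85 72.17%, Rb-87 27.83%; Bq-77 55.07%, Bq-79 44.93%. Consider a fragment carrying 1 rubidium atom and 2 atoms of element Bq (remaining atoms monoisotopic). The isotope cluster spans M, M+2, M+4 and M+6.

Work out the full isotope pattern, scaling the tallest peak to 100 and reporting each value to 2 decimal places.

Rubidium pattern (n=1): 0.7217 : 0.2783
Element Bq pattern (n=2): 0.30327049 : 0.49485902 : 0.20187049
Convolve the two distributions (both contribute in 2-u steps):
  M: 0.7217×0.30327049 = 0.218870
  M+2: 0.7217×0.49485902 + 0.2783×0.30327049 = 0.441540
  M+4: 0.7217×0.20187049 + 0.2783×0.49485902 = 0.283409
  M+6: 0.2783×0.20187049 = 0.056181
Scale to base peak (0.441540) = 100: 49.57 : 100.00 : 64.19 : 12.72

49.57 : 100.00 : 64.19 : 12.72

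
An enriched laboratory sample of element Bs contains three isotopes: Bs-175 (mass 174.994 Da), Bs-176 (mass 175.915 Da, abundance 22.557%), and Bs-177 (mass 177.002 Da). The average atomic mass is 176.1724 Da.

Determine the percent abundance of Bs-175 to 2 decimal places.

29.10%

Let x and y be the fractions of Bs-175 and Bs-177. Then x + y = 1 − 0.22557 = 0.77443 and 174.994x + 177.002y = 176.1724 − 0.22557×175.915 = 136.49125345.
Substituting: 174.994x + 177.002(0.77443 − x) = 136.49125345
(174.994 − 177.002)x = -0.58440541  ⇒  x = 0.29104, y = 0.48339
Bs-175: 29.10%, Bs-177: 48.34%.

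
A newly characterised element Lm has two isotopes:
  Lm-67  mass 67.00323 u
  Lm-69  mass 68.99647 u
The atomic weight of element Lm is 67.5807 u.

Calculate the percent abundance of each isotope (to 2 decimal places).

Let x be the fractional abundance of Lm-67; then Lm-69 has abundance 1 − x.
67.00323·x + 68.99647·(1 − x) = 67.5807
(67.00323 − 68.99647)·x = 67.5807 − 68.99647
x = -1.41577 / -1.99324 = 0.71029 → 71.03% Lm-67, 28.97% Lm-69.

Lm-67: 71.03%, Lm-69: 28.97%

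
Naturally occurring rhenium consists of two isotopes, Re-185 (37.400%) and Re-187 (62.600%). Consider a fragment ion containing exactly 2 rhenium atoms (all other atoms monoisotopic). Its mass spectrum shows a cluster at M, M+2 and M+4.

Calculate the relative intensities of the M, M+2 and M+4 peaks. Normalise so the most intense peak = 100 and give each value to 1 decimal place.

Each Re atom is independently Re-185 (p = 0.37400) or Re-187 (q = 0.62600); the cluster is the binomial expansion (p + q)^2.
P(M) = 0.37400^2 = 0.139876
P(M+2) = 2 × 0.37400^1 × 0.62600^1 = 0.468248
P(M+4) = 0.62600^2 = 0.391876
The M+2 peak is largest (0.468248); scaling to 100 gives 29.9 : 100.0 : 83.7.

29.9 : 100.0 : 83.7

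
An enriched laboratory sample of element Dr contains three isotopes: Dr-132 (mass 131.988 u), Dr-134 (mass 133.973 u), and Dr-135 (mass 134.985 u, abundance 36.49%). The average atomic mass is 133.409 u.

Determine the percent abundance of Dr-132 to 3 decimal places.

47.017%

Let x and y be the fractions of Dr-132 and Dr-134. Then x + y = 1 − 0.3649 = 0.6351 and 131.988x + 133.973y = 133.409 − 0.3649×134.985 = 84.1529735.
Substituting: 131.988x + 133.973(0.6351 − x) = 84.1529735
(131.988 − 133.973)x = -0.9332788  ⇒  x = 0.47017, y = 0.16493
Dr-132: 47.017%, Dr-134: 16.493%.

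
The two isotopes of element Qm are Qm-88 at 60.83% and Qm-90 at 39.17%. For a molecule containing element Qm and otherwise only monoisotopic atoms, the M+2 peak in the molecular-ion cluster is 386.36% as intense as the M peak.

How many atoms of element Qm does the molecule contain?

With n Qm atoms, P(M+2)/P(M) = C(n,1)·p^(n−1)q / p^n = n·q/p = n · 0.3917/0.6083.
n = 3.8636 × 0.6083/0.3917 = 6.00 ≈ 6

6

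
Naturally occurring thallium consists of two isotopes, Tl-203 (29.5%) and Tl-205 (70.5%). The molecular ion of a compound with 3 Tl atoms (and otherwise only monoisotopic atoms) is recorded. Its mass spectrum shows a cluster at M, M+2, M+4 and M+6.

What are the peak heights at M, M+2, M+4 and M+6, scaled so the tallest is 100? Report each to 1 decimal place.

5.8 : 41.8 : 100.0 : 79.7

Expanding (0.295 + 0.705)^3:
P(M) = 0.295^3 = 0.025672
P(M+2) = 3 × 0.295^2 × 0.705^1 = 0.184058
P(M+4) = 3 × 0.295^1 × 0.705^2 = 0.439867
P(M+6) = 0.705^3 = 0.350403
The M+4 peak is largest (0.439867); scaling to 100 gives 5.8 : 41.8 : 100.0 : 79.7.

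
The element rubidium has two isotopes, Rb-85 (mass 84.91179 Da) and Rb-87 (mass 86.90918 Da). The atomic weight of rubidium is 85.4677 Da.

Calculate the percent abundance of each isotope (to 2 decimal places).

Writing the weighted mean with unknown fraction x of Rb-85:
84.91179·x + 86.90918·(1 − x) = 85.4677
(84.91179 − 86.90918)·x = 85.4677 − 86.90918
x = -1.44148 / -1.99739 = 0.72168 → 72.17% Rb-85, 27.83% Rb-87.

Rb-85: 72.17%, Rb-87: 27.83%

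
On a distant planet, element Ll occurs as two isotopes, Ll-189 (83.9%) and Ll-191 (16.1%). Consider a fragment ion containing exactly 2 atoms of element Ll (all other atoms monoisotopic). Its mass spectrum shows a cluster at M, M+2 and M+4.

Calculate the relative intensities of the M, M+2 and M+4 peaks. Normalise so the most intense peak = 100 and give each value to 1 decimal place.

Each Ll atom is independently Ll-189 (p = 0.839) or Ll-191 (q = 0.161); the cluster is the binomial expansion (p + q)^2.
P(M) = 0.839^2 = 0.703921
P(M+2) = 2 × 0.839^1 × 0.161^1 = 0.270158
P(M+4) = 0.161^2 = 0.025921
The M peak is largest (0.703921); scaling to 100 gives 100.0 : 38.4 : 3.7.

100.0 : 38.4 : 3.7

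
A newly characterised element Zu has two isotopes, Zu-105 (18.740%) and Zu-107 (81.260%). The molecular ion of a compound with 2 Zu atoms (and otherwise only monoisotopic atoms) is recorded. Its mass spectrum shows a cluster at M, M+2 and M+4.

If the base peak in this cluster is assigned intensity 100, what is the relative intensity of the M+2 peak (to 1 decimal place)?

(0.18740 + 0.81260)^2 gives M 0.0351, M+2 0.3046, M+4 0.6603; the largest is M+4.
P(M+4) = C(2,2) × 0.18740^0 × 0.81260^2 = 1 × 1.0000 × 0.66031876 = 0.660319 (base)
P(M+2) = C(2,1) × 0.18740^1 × 0.81260^1 = 2 × 0.1874 × 0.8126 = 0.304562
Relative intensity = 0.304562 / 0.660319 × 100 = 46.1

46.1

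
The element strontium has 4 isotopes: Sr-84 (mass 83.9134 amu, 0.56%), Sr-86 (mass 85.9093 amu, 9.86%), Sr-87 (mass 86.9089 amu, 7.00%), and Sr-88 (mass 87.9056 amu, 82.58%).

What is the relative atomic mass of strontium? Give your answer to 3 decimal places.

Average mass = Σ (abundance × isotope mass) = 0.0056 × 83.9134 + 0.0986 × 85.9093 + 0.0700 × 86.9089 + 0.8258 × 87.9056
= 0.46992 + 8.47066 + 6.08362 + 72.59244 = 87.61664 amu

87.617 amu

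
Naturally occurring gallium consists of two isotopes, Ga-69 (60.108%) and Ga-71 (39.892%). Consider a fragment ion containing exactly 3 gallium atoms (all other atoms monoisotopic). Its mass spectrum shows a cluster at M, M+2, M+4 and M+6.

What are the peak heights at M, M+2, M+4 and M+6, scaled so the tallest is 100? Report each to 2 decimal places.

The 3 Ga atoms are independent, so intensities follow the terms of (0.60108 + 0.39892)^3.
P(M) = 0.60108^3 = 0.217169
P(M+2) = 3 × 0.60108^2 × 0.39892^1 = 0.432386
P(M+4) = 3 × 0.60108^1 × 0.39892^2 = 0.286963
P(M+6) = 0.39892^3 = 0.063483
The M+2 peak is largest (0.432386); scaling to 100 gives 50.23 : 100.00 : 66.37 : 14.68.

50.23 : 100.00 : 66.37 : 14.68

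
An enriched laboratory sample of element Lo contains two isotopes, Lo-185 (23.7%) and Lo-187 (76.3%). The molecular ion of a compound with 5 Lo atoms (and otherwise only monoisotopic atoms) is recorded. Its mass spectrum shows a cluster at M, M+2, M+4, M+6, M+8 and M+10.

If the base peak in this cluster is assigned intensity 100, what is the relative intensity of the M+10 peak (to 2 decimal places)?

Term probabilities: M 0.0007, M+2 0.0120, M+4 0.0775, M+6 0.2495, M+8 0.4016, M+10 0.2586. Base peak = M+8.
P(M+8) = C(5,4) × 0.237^1 × 0.763^4 = 5 × 0.2370 × 0.33892074 = 0.401621 (base)
P(M+10) = C(5,5) × 0.237^0 × 0.763^5 = 1 × 1.0000 × 0.25859653 = 0.258597
Relative intensity = 0.258597 / 0.401621 × 100 = 64.39

64.39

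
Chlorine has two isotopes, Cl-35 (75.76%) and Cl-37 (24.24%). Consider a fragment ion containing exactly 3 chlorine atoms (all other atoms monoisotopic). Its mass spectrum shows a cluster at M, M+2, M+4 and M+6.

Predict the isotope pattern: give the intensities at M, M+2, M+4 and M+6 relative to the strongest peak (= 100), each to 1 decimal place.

The 3 Cl atoms are independent, so intensities follow the terms of (0.7576 + 0.2424)^3.
P(M) = 0.7576^3 = 0.434830
P(M+2) = 3 × 0.7576^2 × 0.2424^1 = 0.417382
P(M+4) = 3 × 0.7576^1 × 0.2424^2 = 0.133545
P(M+6) = 0.2424^3 = 0.014243
The M peak is largest (0.434830); scaling to 100 gives 100.0 : 96.0 : 30.7 : 3.3.

100.0 : 96.0 : 30.7 : 3.3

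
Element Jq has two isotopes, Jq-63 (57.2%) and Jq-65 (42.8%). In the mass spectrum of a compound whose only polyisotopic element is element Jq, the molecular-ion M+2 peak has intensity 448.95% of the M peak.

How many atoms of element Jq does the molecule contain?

6

For n independent Jq atoms, I(M+2)/I(M) = n · (abundance Jq-65) / (abundance Jq-63) = n · 0.428/0.572.
n = 4.4895 × 0.572/0.428 = 6.00 ≈ 6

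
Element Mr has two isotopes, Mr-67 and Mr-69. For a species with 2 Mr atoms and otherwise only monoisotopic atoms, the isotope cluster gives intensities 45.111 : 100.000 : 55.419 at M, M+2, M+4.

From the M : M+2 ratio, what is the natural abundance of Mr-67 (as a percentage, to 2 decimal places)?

47.43%

If p is the fraction of Mr that is Mr-67, then I(M+2)/I(M) = [C(2,1)·p^1·(1−p)] / p^2 = 2·(1−p)/p = 100.000/45.111 = 2.2168
(1−p)/p = 2.2168/2 = 1.1084  ⇒  p = 1/(1 + 1.1084) = 0.4743
Mr-67: 47.43%, Mr-69: 52.57%.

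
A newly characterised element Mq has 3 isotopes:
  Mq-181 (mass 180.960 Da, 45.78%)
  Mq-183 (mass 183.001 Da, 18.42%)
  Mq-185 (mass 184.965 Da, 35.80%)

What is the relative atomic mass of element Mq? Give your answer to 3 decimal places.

Ar = Σ fᵢ·mᵢ = 0.4578 × 180.960 + 0.1842 × 183.001 + 0.3580 × 184.965
= 82.8435 + 33.7088 + 66.2175 = 182.7698 Da

182.770 Da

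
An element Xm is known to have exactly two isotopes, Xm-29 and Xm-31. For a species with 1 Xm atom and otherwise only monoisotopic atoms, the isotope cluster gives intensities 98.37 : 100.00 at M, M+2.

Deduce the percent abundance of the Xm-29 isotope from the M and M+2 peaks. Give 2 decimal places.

49.59%

If p is the fraction of Xm that is Xm-29, then I(M+2)/I(M) = [C(1,1)·p^0·(1−p)] / p^1 = 1·(1−p)/p = 100.00/98.37 = 1.0166
(1−p)/p = 1.0166/1 = 1.0166  ⇒  p = 1/(1 + 1.0166) = 0.4959
Xm-29: 49.59%, Xm-31: 50.41%.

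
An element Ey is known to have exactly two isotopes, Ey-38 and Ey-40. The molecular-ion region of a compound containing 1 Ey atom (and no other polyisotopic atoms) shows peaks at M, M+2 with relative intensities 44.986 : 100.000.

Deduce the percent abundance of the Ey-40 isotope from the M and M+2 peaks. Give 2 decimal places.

If p is the fraction of Ey that is Ey-38, then I(M+2)/I(M) = [C(1,1)·p^0·(1−p)] / p^1 = 1·(1−p)/p = 100.000/44.986 = 2.2229
(1−p)/p = 2.2229/1 = 2.2229  ⇒  p = 1/(1 + 2.2229) = 0.3103
Ey-38: 31.03%, Ey-40: 68.97%.

68.97%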